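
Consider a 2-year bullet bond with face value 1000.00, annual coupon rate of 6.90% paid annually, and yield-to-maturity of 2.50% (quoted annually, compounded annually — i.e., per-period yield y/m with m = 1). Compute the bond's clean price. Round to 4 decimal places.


Coupon per period c = face * coupon_rate / m = 69.000000
Periods per year m = 1; per-period yield y/m = 0.025000
Number of cashflows N = 2
Cashflows (t years, CF_t, discount factor 1/(1+y/m)^(m*t), PV):
  t = 1.0000: CF_t = 69.000000, DF = 0.975610, PV = 67.317073
  t = 2.0000: CF_t = 1069.000000, DF = 0.951814, PV = 1017.489590
Price P = sum_t PV_t = 1084.806663

Answer: Price = 1084.8067


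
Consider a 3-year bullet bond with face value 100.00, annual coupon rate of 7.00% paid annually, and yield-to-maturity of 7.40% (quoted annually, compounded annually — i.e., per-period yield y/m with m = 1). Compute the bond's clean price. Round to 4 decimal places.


Coupon per period c = face * coupon_rate / m = 7.000000
Periods per year m = 1; per-period yield y/m = 0.074000
Number of cashflows N = 3
Cashflows (t years, CF_t, discount factor 1/(1+y/m)^(m*t), PV):
  t = 1.0000: CF_t = 7.000000, DF = 0.931099, PV = 6.517691
  t = 2.0000: CF_t = 7.000000, DF = 0.866945, PV = 6.068613
  t = 3.0000: CF_t = 107.000000, DF = 0.807211, PV = 86.371594
Price P = sum_t PV_t = 98.957898

Answer: Price = 98.9579


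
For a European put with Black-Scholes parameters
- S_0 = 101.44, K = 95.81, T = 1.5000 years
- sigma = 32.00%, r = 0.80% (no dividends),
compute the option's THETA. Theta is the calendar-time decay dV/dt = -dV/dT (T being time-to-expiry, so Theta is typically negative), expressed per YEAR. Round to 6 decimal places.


Answer: Theta = -4.548269

Derivation:
d1 = 0.3722724994; d2 = -0.0196458594
phi(d1) = 0.3722342420; exp(-qT) = 1.0000000000; exp(-rT) = 0.9880717129
Theta = -S*exp(-qT)*phi(d1)*sigma/(2*sqrt(T)) + r*K*exp(-rT)*N(-d2) - q*S*exp(-qT)*N(-d1)
N(-d1) = 0.3548449859; N(-d2) = 0.5078370598; sqrt(T) = 1.2247448714
Term 1 = -101.4400 * 1.0000000000 * 0.3722342420 * 0.3200 / (2 * 1.2247448714) = -4.9328727823
Term 2 = 0.0080 * 95.8100 * 0.9880717129 * 0.5078370598 = 0.3846039002
Term 3 = 0 (no dividend yield, q = 0)
Theta = -4.9328727823 + (0.3846039002) + (0.0000000000) = -4.548269


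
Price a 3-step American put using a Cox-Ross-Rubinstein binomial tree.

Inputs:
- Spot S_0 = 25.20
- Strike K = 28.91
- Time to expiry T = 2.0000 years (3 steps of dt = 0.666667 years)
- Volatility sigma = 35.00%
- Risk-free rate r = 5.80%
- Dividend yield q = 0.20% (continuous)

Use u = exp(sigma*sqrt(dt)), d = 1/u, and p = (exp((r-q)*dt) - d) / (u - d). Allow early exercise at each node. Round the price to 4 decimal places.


Answer: Price = V(0,0) = 5.9705

Derivation:
dt = T/N = 0.666667
u = exp(sigma*sqrt(dt)) = 1.330791; d = 1/u = 0.751433
p = (exp((r-q)*dt) - d) / (u - d) = 0.494696
Discount per step: exp(-r*dt) = 0.962071
Stock lattice S(k, i) with i counting down-moves:
  k=0: S(0,0) = 25.2000
  k=1: S(1,0) = 33.5359; S(1,1) = 18.9361
  k=2: S(2,0) = 44.6293; S(2,1) = 25.2000; S(2,2) = 14.2292
  k=3: S(3,0) = 59.3923; S(3,1) = 33.5359; S(3,2) = 18.9361; S(3,3) = 10.6923
Terminal payoffs V(N, i) = max(K - S_T, 0):
  V(3,0) = 0.000000; V(3,1) = 0.000000; V(3,2) = 9.973899; V(3,3) = 18.217714
Backward induction: V(k, i) = exp(-r*dt) * [p * V(k+1, i) + (1-p) * V(k+1, i+1)]; then take max(V_cont, immediate exercise) for American.
  V(2,0) = exp(-r*dt) * [p*0.000000 + (1-p)*0.000000] = 0.000000; exercise = 0.000000; V(2,0) = max -> 0.000000
  V(2,1) = exp(-r*dt) * [p*0.000000 + (1-p)*9.973899] = 4.848698; exercise = 3.710000; V(2,1) = max -> 4.848698
  V(2,2) = exp(-r*dt) * [p*9.973899 + (1-p)*18.217714] = 13.603239; exercise = 14.680797; V(2,2) = max -> 14.680797
  V(1,0) = exp(-r*dt) * [p*0.000000 + (1-p)*4.848698] = 2.357139; exercise = 0.000000; V(1,0) = max -> 2.357139
  V(1,1) = exp(-r*dt) * [p*4.848698 + (1-p)*14.680797] = 9.444557; exercise = 9.973899; V(1,1) = max -> 9.973899
  V(0,0) = exp(-r*dt) * [p*2.357139 + (1-p)*9.973899] = 5.970538; exercise = 3.710000; V(0,0) = max -> 5.970538


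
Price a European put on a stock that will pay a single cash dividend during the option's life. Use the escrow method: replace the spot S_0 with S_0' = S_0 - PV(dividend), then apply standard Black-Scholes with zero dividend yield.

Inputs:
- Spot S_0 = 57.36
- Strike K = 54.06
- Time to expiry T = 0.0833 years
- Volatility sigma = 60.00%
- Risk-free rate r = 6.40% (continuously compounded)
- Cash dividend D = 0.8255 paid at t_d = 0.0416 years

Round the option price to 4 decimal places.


Answer: Price = 2.5814

Derivation:
PV(D) = D * exp(-r * t_d) = 0.8255 * 0.99734114 = 0.82330511
S_0' = S_0 - PV(D) = 57.3600 - 0.82330511 = 56.53669489
d1 = (ln(S_0'/K) + (r + sigma^2/2)*T) / (sigma*sqrt(T)) = 0.37604891
d2 = d1 - sigma*sqrt(T) = 0.20287847
exp(-rT) = 0.99468299
N(-d1) = 0.35344027; N(-d2) = 0.41961501
P = K * exp(-rT) * N(-d2) - S_0' * N(-d1) = 54.0600 * 0.99468299 * 0.41961501 - 56.53669489 * 0.35344027 = 2.5814


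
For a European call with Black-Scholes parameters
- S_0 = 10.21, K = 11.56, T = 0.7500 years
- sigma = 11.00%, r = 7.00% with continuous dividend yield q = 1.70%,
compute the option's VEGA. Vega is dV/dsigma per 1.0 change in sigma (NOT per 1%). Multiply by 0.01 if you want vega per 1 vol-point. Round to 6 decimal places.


d1 = -0.8386876698; d2 = -0.9339504642
phi(d1) = 0.2806527786; exp(-qT) = 0.9873309369; exp(-rT) = 0.9488543211
Vega = S * exp(-qT) * phi(d1) * sqrt(T) = 10.2100 * 0.9873309369 * 0.2806527786 * 0.8660254038 = 2.450126

Answer: Vega = 2.450126


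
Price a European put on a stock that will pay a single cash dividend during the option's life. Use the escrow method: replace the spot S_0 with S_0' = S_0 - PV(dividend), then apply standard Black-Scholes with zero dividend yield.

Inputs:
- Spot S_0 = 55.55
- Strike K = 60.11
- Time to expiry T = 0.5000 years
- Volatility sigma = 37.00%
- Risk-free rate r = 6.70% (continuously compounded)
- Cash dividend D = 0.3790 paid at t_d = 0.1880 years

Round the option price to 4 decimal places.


PV(D) = D * exp(-r * t_d) = 0.3790 * 0.98748300 = 0.37425606
S_0' = S_0 - PV(D) = 55.5500 - 0.37425606 = 55.17574394
d1 = (ln(S_0'/K) + (r + sigma^2/2)*T) / (sigma*sqrt(T)) = -0.06852355
d2 = d1 - sigma*sqrt(T) = -0.33015305
exp(-rT) = 0.96705491
N(-d1) = 0.52731556; N(-d2) = 0.62935784
P = K * exp(-rT) * N(-d2) - S_0' * N(-d1) = 60.1100 * 0.96705491 * 0.62935784 - 55.17574394 * 0.52731556 = 7.4893

Answer: Price = 7.4893


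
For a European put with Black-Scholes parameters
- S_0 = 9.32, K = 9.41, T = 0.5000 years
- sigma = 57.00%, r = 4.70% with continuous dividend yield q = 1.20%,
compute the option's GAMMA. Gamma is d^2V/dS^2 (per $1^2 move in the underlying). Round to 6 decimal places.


d1 = 0.2211003195; d2 = -0.1819505457
phi(d1) = 0.3893092715; exp(-qT) = 0.9940179641; exp(-rT) = 0.9767739747
Gamma = exp(-qT) * phi(d1) / (S * sigma * sqrt(T)) = 0.9940179641 * 0.3893092715 / (9.3200 * 0.5700 * 0.7071067812) = 0.103018

Answer: Gamma = 0.103018


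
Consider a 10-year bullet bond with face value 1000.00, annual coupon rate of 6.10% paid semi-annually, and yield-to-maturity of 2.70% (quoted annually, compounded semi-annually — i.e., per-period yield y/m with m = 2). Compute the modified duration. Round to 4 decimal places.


Coupon per period c = face * coupon_rate / m = 30.500000
Periods per year m = 2; per-period yield y/m = 0.013500
Number of cashflows N = 20
Cashflows (t years, CF_t, discount factor 1/(1+y/m)^(m*t), PV):
  t = 0.5000: CF_t = 30.500000, DF = 0.986680, PV = 30.093735
  t = 1.0000: CF_t = 30.500000, DF = 0.973537, PV = 29.692881
  t = 1.5000: CF_t = 30.500000, DF = 0.960569, PV = 29.297366
  t = 2.0000: CF_t = 30.500000, DF = 0.947774, PV = 28.907120
  t = 2.5000: CF_t = 30.500000, DF = 0.935150, PV = 28.522072
  t = 3.0000: CF_t = 30.500000, DF = 0.922694, PV = 28.142153
  t = 3.5000: CF_t = 30.500000, DF = 0.910403, PV = 27.767295
  t = 4.0000: CF_t = 30.500000, DF = 0.898276, PV = 27.397429
  t = 4.5000: CF_t = 30.500000, DF = 0.886311, PV = 27.032491
  t = 5.0000: CF_t = 30.500000, DF = 0.874505, PV = 26.672413
  t = 5.5000: CF_t = 30.500000, DF = 0.862857, PV = 26.317132
  t = 6.0000: CF_t = 30.500000, DF = 0.851363, PV = 25.966583
  t = 6.5000: CF_t = 30.500000, DF = 0.840023, PV = 25.620703
  t = 7.0000: CF_t = 30.500000, DF = 0.828834, PV = 25.279431
  t = 7.5000: CF_t = 30.500000, DF = 0.817794, PV = 24.942705
  t = 8.0000: CF_t = 30.500000, DF = 0.806900, PV = 24.610463
  t = 8.5000: CF_t = 30.500000, DF = 0.796152, PV = 24.282648
  t = 9.0000: CF_t = 30.500000, DF = 0.785547, PV = 23.959198
  t = 9.5000: CF_t = 30.500000, DF = 0.775084, PV = 23.640058
  t = 10.0000: CF_t = 1030.500000, DF = 0.764760, PV = 788.084772
Price P = sum_t PV_t = 1296.228647
First compute Macaulay numerator sum_t t * PV_t:
  t * PV_t at t = 0.5000: 15.046867
  t * PV_t at t = 1.0000: 29.692881
  t * PV_t at t = 1.5000: 43.946049
  t * PV_t at t = 2.0000: 57.814240
  t * PV_t at t = 2.5000: 71.305180
  t * PV_t at t = 3.0000: 84.426459
  t * PV_t at t = 3.5000: 97.185531
  t * PV_t at t = 4.0000: 109.589717
  t * PV_t at t = 4.5000: 121.646208
  t * PV_t at t = 5.0000: 133.362066
  t * PV_t at t = 5.5000: 144.744225
  t * PV_t at t = 6.0000: 155.799498
  t * PV_t at t = 6.5000: 166.534573
  t * PV_t at t = 7.0000: 176.956018
  t * PV_t at t = 7.5000: 187.070285
  t * PV_t at t = 8.0000: 196.883707
  t * PV_t at t = 8.5000: 206.402505
  t * PV_t at t = 9.0000: 215.632786
  t * PV_t at t = 9.5000: 224.580548
  t * PV_t at t = 10.0000: 7880.847715
Macaulay duration D = 10319.467059 / 1296.228647 = 7.961147
Modified duration = D / (1 + y/m) = 7.961147 / (1 + 0.013500) = 7.855103

Answer: Modified duration = 7.8551


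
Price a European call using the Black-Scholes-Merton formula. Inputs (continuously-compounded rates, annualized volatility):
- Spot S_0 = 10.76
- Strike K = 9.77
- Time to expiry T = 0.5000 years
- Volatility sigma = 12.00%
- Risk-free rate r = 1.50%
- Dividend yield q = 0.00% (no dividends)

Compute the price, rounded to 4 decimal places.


Answer: Price = 1.1091

Derivation:
d1 = (ln(S/K) + (r - q + 0.5*sigma^2) * T) / (sigma * sqrt(T)) = 1.26830312
d2 = d1 - sigma * sqrt(T) = 1.18345031
exp(-rT) = 0.99252805; exp(-qT) = 1.00000000
C = S_0 * exp(-qT) * N(d1) - K * exp(-rT) * N(d2)
N(d1) = 0.89765514; N(d2) = 0.88168464
C = 10.7600 * 1.00000000 * 0.89765514 - 9.7700 * 0.99252805 * 0.88168464 = 1.1091


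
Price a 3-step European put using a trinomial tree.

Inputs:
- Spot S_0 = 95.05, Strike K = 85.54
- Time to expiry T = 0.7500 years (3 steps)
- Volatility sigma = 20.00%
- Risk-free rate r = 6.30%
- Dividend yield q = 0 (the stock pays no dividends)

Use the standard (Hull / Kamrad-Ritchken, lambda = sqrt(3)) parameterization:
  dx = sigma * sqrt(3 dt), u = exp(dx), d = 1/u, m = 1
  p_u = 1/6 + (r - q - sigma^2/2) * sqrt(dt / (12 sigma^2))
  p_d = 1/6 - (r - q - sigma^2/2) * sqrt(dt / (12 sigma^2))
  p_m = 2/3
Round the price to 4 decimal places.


Answer: Price = V(0,0) = 1.7374

Derivation:
dt = T/N = 0.250000; dx = sigma*sqrt(3*dt) = 0.173205
u = exp(dx) = 1.189110; d = 1/u = 0.840965
p_u = 0.197699, p_m = 0.666667, p_d = 0.135634
Discount per step: exp(-r*dt) = 0.984373
Stock lattice S(k, j) with j the centered position index:
  k=0: S(0,+0) = 95.0500
  k=1: S(1,-1) = 79.9337; S(1,+0) = 95.0500; S(1,+1) = 113.0249
  k=2: S(2,-2) = 67.2215; S(2,-1) = 79.9337; S(2,+0) = 95.0500; S(2,+1) = 113.0249; S(2,+2) = 134.3990
  k=3: S(3,-3) = 56.5309; S(3,-2) = 67.2215; S(3,-1) = 79.9337; S(3,+0) = 95.0500; S(3,+1) = 113.0249; S(3,+2) = 134.3990; S(3,+3) = 159.8152
Terminal payoffs V(N, j) = max(K - S_T, 0):
  V(3,-3) = 29.009075; V(3,-2) = 18.318515; V(3,-1) = 5.606264; V(3,+0) = 0.000000; V(3,+1) = 0.000000; V(3,+2) = 0.000000; V(3,+3) = 0.000000
Backward induction: V(k, j) = exp(-r*dt) * [p_u * V(k+1, j+1) + p_m * V(k+1, j) + p_d * V(k+1, j-1)]
  V(2,-2) = exp(-r*dt) * [p_u*5.606264 + p_m*18.318515 + p_d*29.009075] = 16.985675
  V(2,-1) = exp(-r*dt) * [p_u*0.000000 + p_m*5.606264 + p_d*18.318515] = 6.124894
  V(2,+0) = exp(-r*dt) * [p_u*0.000000 + p_m*0.000000 + p_d*5.606264] = 0.748518
  V(2,+1) = exp(-r*dt) * [p_u*0.000000 + p_m*0.000000 + p_d*0.000000] = 0.000000
  V(2,+2) = exp(-r*dt) * [p_u*0.000000 + p_m*0.000000 + p_d*0.000000] = 0.000000
  V(1,-1) = exp(-r*dt) * [p_u*0.748518 + p_m*6.124894 + p_d*16.985675] = 6.432959
  V(1,+0) = exp(-r*dt) * [p_u*0.000000 + p_m*0.748518 + p_d*6.124894] = 1.308977
  V(1,+1) = exp(-r*dt) * [p_u*0.000000 + p_m*0.000000 + p_d*0.748518] = 0.099938
  V(0,+0) = exp(-r*dt) * [p_u*0.099938 + p_m*1.308977 + p_d*6.432959] = 1.737358


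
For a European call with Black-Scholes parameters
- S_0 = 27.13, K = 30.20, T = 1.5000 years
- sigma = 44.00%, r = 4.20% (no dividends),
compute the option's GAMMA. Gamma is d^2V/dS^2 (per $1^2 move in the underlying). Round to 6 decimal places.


Answer: Gamma = 0.026812

Derivation:
d1 = 0.1874197428; d2 = -0.3514680006
phi(d1) = 0.3919967958; exp(-qT) = 1.0000000000; exp(-rT) = 0.9389434737
Gamma = exp(-qT) * phi(d1) / (S * sigma * sqrt(T)) = 1.0000000000 * 0.3919967958 / (27.1300 * 0.4400 * 1.2247448714) = 0.026812


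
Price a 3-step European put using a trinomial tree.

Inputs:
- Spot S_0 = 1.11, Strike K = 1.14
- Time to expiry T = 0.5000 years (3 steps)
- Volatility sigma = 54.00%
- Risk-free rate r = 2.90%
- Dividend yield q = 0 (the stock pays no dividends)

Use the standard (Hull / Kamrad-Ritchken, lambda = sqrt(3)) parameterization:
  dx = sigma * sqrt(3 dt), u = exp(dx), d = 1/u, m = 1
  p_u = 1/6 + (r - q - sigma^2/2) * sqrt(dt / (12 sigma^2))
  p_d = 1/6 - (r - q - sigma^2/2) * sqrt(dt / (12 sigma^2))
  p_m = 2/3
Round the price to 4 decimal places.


dt = T/N = 0.166667; dx = sigma*sqrt(3*dt) = 0.381838
u = exp(dx) = 1.464974; d = 1/u = 0.682606
p_u = 0.141176, p_m = 0.666667, p_d = 0.192157
Discount per step: exp(-r*dt) = 0.995178
Stock lattice S(k, j) with j the centered position index:
  k=0: S(0,+0) = 1.1100
  k=1: S(1,-1) = 0.7577; S(1,+0) = 1.1100; S(1,+1) = 1.6261
  k=2: S(2,-2) = 0.5172; S(2,-1) = 0.7577; S(2,+0) = 1.1100; S(2,+1) = 1.6261; S(2,+2) = 2.3822
  k=3: S(3,-3) = 0.3530; S(3,-2) = 0.5172; S(3,-1) = 0.7577; S(3,+0) = 1.1100; S(3,+1) = 1.6261; S(3,+2) = 2.3822; S(3,+3) = 3.4899
Terminal payoffs V(N, j) = max(K - S_T, 0):
  V(3,-3) = 0.786953; V(3,-2) = 0.622795; V(3,-1) = 0.382307; V(3,+0) = 0.030000; V(3,+1) = 0.000000; V(3,+2) = 0.000000; V(3,+3) = 0.000000
Backward induction: V(k, j) = exp(-r*dt) * [p_u * V(k+1, j+1) + p_m * V(k+1, j) + p_d * V(k+1, j-1)]
  V(2,-2) = exp(-r*dt) * [p_u*0.382307 + p_m*0.622795 + p_d*0.786953] = 0.617397
  V(2,-1) = exp(-r*dt) * [p_u*0.030000 + p_m*0.382307 + p_d*0.622795] = 0.376955
  V(2,+0) = exp(-r*dt) * [p_u*0.000000 + p_m*0.030000 + p_d*0.382307] = 0.093013
  V(2,+1) = exp(-r*dt) * [p_u*0.000000 + p_m*0.000000 + p_d*0.030000] = 0.005737
  V(2,+2) = exp(-r*dt) * [p_u*0.000000 + p_m*0.000000 + p_d*0.000000] = 0.000000
  V(1,-1) = exp(-r*dt) * [p_u*0.093013 + p_m*0.376955 + p_d*0.617397] = 0.381225
  V(1,+0) = exp(-r*dt) * [p_u*0.005737 + p_m*0.093013 + p_d*0.376955] = 0.134601
  V(1,+1) = exp(-r*dt) * [p_u*0.000000 + p_m*0.005737 + p_d*0.093013] = 0.021593
  V(0,+0) = exp(-r*dt) * [p_u*0.021593 + p_m*0.134601 + p_d*0.381225] = 0.165237

Answer: Price = V(0,0) = 0.1652


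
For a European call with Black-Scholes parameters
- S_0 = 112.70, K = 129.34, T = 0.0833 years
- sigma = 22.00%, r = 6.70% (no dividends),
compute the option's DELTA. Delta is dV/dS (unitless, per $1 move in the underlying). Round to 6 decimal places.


d1 = -2.0492404284; d2 = -2.1127362550
phi(d1) = 0.0488680388; exp(-qT) = 1.0000000000; exp(-rT) = 0.9944344454
N(d1) = 0.0202193053
Delta = exp(-qT) * N(d1) = 1.0000000000 * 0.0202193053 = 0.020219

Answer: Delta = 0.020219


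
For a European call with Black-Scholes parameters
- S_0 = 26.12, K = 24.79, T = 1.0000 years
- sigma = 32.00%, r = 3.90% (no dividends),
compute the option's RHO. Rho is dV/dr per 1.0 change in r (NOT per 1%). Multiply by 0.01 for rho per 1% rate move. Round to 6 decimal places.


Answer: Rho = 13.108547

Derivation:
d1 = 0.4451904949; d2 = 0.1251904949
phi(d1) = 0.3613039090; exp(-qT) = 1.0000000000; exp(-rT) = 0.9617507091
N(d2) = 0.5498136290
Rho = K*T*exp(-rT)*N(d2) = 24.7900 * 1.0000 * 0.9617507091 * 0.5498136290 = 13.108547


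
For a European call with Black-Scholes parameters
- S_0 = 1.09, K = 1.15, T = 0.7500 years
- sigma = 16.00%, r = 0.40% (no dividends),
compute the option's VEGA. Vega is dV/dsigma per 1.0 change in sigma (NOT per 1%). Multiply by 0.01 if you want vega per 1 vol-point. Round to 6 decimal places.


Answer: Vega = 0.360471

Derivation:
d1 = -0.2957783192; d2 = -0.4343423838
phi(d1) = 0.3818677478; exp(-qT) = 1.0000000000; exp(-rT) = 0.9970044955
Vega = S * exp(-qT) * phi(d1) * sqrt(T) = 1.0900 * 1.0000000000 * 0.3818677478 * 0.8660254038 = 0.360471


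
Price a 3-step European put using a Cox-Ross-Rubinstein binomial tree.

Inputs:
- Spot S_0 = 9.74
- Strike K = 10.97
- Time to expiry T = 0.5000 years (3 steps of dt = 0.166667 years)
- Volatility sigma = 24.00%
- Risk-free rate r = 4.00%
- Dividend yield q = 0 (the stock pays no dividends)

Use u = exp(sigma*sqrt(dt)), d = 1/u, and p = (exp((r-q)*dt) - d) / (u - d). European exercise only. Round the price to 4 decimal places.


dt = T/N = 0.166667
u = exp(sigma*sqrt(dt)) = 1.102940; d = 1/u = 0.906667
p = (exp((r-q)*dt) - d) / (u - d) = 0.509604
Discount per step: exp(-r*dt) = 0.993356
Stock lattice S(k, i) with i counting down-moves:
  k=0: S(0,0) = 9.7400
  k=1: S(1,0) = 10.7426; S(1,1) = 8.8309
  k=2: S(2,0) = 11.8485; S(2,1) = 9.7400; S(2,2) = 8.0067
  k=3: S(3,0) = 13.0682; S(3,1) = 10.7426; S(3,2) = 8.8309; S(3,3) = 7.2594
Terminal payoffs V(N, i) = max(K - S_T, 0):
  V(3,0) = 0.000000; V(3,1) = 0.227362; V(3,2) = 2.139059; V(3,3) = 3.710562
Backward induction: V(k, i) = exp(-r*dt) * [p * V(k+1, i) + (1-p) * V(k+1, i+1)].
  V(2,0) = exp(-r*dt) * [p*0.000000 + (1-p)*0.227362] = 0.110756
  V(2,1) = exp(-r*dt) * [p*0.227362 + (1-p)*2.139059] = 1.157110
  V(2,2) = exp(-r*dt) * [p*2.139059 + (1-p)*3.710562] = 2.890384
  V(1,0) = exp(-r*dt) * [p*0.110756 + (1-p)*1.157110] = 0.619738
  V(1,1) = exp(-r*dt) * [p*1.157110 + (1-p)*2.890384] = 1.993764
  V(0,0) = exp(-r*dt) * [p*0.619738 + (1-p)*1.993764] = 1.284959

Answer: Price = V(0,0) = 1.2850


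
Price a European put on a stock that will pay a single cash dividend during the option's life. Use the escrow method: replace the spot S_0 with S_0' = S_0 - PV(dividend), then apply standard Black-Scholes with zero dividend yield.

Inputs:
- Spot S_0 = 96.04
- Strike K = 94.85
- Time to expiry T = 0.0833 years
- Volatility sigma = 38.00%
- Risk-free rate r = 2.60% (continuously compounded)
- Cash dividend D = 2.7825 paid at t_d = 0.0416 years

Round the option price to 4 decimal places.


PV(D) = D * exp(-r * t_d) = 2.7825 * 0.99891898 = 2.77949207
S_0' = S_0 - PV(D) = 96.0400 - 2.77949207 = 93.26050793
d1 = (ln(S_0'/K) + (r + sigma^2/2)*T) / (sigma*sqrt(T)) = -0.07950700
d2 = d1 - sigma*sqrt(T) = -0.18918161
exp(-rT) = 0.99783654
N(-d1) = 0.53168532; N(-d2) = 0.57502476
P = K * exp(-rT) * N(-d2) - S_0' * N(-d1) = 94.8500 * 0.99783654 * 0.57502476 - 93.26050793 * 0.53168532 = 4.8379

Answer: Price = 4.8379


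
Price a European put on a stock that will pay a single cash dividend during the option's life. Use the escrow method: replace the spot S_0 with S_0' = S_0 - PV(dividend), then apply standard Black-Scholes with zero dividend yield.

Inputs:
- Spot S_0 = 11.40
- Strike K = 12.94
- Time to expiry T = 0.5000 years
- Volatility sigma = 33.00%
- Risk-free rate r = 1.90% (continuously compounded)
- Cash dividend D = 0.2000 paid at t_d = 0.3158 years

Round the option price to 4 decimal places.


Answer: Price = 2.1036

Derivation:
PV(D) = D * exp(-r * t_d) = 0.2000 * 0.99401777 = 0.19880355
S_0' = S_0 - PV(D) = 11.4000 - 0.19880355 = 11.20119645
d1 = (ln(S_0'/K) + (r + sigma^2/2)*T) / (sigma*sqrt(T)) = -0.46102373
d2 = d1 - sigma*sqrt(T) = -0.69436896
exp(-rT) = 0.99054498
N(-d1) = 0.67760921; N(-d2) = 0.75627457
P = K * exp(-rT) * N(-d2) - S_0' * N(-d1) = 12.9400 * 0.99054498 * 0.75627457 - 11.20119645 * 0.67760921 = 2.1036


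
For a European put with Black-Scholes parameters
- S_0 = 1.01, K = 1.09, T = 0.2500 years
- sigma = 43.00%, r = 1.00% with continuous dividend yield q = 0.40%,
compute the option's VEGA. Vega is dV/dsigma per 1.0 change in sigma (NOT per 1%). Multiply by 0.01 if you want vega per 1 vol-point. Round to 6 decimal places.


d1 = -0.2400691413; d2 = -0.4550691413
phi(d1) = 0.3876101822; exp(-qT) = 0.9990004998; exp(-rT) = 0.9975031224
Vega = S * exp(-qT) * phi(d1) * sqrt(T) = 1.0100 * 0.9990004998 * 0.3876101822 * 0.5000000000 = 0.195547

Answer: Vega = 0.195547


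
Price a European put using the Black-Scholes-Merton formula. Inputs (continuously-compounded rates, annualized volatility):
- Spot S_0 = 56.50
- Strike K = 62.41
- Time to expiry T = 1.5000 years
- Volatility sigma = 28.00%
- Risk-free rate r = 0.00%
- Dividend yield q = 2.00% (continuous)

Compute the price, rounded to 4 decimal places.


d1 = (ln(S/K) + (r - q + 0.5*sigma^2) * T) / (sigma * sqrt(T)) = -0.20612130
d2 = d1 - sigma * sqrt(T) = -0.54904986
exp(-rT) = 1.00000000; exp(-qT) = 0.97044553
P = K * exp(-rT) * N(-d2) - S_0 * exp(-qT) * N(-d1)
N(-d1) = 0.58165192; N(-d2) = 0.70851438
P = 62.4100 * 1.00000000 * 0.70851438 - 56.5000 * 0.97044553 * 0.58165192 = 12.3263

Answer: Price = 12.3263


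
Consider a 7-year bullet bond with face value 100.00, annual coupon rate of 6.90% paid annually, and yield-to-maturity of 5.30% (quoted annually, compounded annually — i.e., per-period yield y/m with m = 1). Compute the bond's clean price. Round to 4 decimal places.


Coupon per period c = face * coupon_rate / m = 6.900000
Periods per year m = 1; per-period yield y/m = 0.053000
Number of cashflows N = 7
Cashflows (t years, CF_t, discount factor 1/(1+y/m)^(m*t), PV):
  t = 1.0000: CF_t = 6.900000, DF = 0.949668, PV = 6.552707
  t = 2.0000: CF_t = 6.900000, DF = 0.901869, PV = 6.222893
  t = 3.0000: CF_t = 6.900000, DF = 0.856475, PV = 5.909680
  t = 4.0000: CF_t = 6.900000, DF = 0.813367, PV = 5.612232
  t = 5.0000: CF_t = 6.900000, DF = 0.772428, PV = 5.329755
  t = 6.0000: CF_t = 6.900000, DF = 0.733550, PV = 5.061496
  t = 7.0000: CF_t = 106.900000, DF = 0.696629, PV = 74.469615
Price P = sum_t PV_t = 109.158377

Answer: Price = 109.1584


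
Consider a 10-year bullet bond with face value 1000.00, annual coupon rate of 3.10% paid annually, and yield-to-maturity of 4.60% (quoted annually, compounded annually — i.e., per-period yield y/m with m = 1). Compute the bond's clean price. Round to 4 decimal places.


Answer: Price = 881.8907

Derivation:
Coupon per period c = face * coupon_rate / m = 31.000000
Periods per year m = 1; per-period yield y/m = 0.046000
Number of cashflows N = 10
Cashflows (t years, CF_t, discount factor 1/(1+y/m)^(m*t), PV):
  t = 1.0000: CF_t = 31.000000, DF = 0.956023, PV = 29.636711
  t = 2.0000: CF_t = 31.000000, DF = 0.913980, PV = 28.333376
  t = 3.0000: CF_t = 31.000000, DF = 0.873786, PV = 27.087358
  t = 4.0000: CF_t = 31.000000, DF = 0.835359, PV = 25.896135
  t = 5.0000: CF_t = 31.000000, DF = 0.798623, PV = 24.757300
  t = 6.0000: CF_t = 31.000000, DF = 0.763501, PV = 23.668546
  t = 7.0000: CF_t = 31.000000, DF = 0.729925, PV = 22.627673
  t = 8.0000: CF_t = 31.000000, DF = 0.697825, PV = 21.632575
  t = 9.0000: CF_t = 31.000000, DF = 0.667137, PV = 20.681238
  t = 10.0000: CF_t = 1031.000000, DF = 0.637798, PV = 657.569740
Price P = sum_t PV_t = 881.890653


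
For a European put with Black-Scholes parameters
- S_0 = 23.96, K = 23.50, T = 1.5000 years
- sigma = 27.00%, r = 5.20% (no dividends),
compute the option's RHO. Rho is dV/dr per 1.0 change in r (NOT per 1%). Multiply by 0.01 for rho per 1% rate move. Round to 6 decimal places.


d1 = 0.4598398429; d2 = 0.1291587276
phi(d1) = 0.3589167277; exp(-qT) = 1.0000000000; exp(-rT) = 0.9249644265
N(-d2) = 0.4486160266
Rho = -K*T*exp(-rT)*N(-d2) = -23.5000 * 1.5000 * 0.9249644265 * 0.4486160266 = -14.627124

Answer: Rho = -14.627124


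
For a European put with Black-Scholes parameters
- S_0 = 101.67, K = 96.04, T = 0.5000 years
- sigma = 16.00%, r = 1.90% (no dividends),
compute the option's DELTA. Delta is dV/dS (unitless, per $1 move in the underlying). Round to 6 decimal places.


d1 = 0.6440638182; d2 = 0.5309267332
phi(d1) = 0.3242152493; exp(-qT) = 1.0000000000; exp(-rT) = 0.9905449824
N(-d1) = 0.2597670258
Delta = -exp(-qT) * N(-d1) = -1.0000000000 * 0.2597670258 = -0.259767

Answer: Delta = -0.259767


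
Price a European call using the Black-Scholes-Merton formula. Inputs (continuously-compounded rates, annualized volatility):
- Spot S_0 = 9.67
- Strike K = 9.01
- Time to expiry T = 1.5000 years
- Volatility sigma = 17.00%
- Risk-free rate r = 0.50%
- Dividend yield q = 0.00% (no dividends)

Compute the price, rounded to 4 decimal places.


Answer: Price = 1.1888

Derivation:
d1 = (ln(S/K) + (r - q + 0.5*sigma^2) * T) / (sigma * sqrt(T)) = 0.47965926
d2 = d1 - sigma * sqrt(T) = 0.27145264
exp(-rT) = 0.99252805; exp(-qT) = 1.00000000
C = S_0 * exp(-qT) * N(d1) - K * exp(-rT) * N(d2)
N(d1) = 0.68426515; N(d2) = 0.60697854
C = 9.6700 * 1.00000000 * 0.68426515 - 9.0100 * 0.99252805 * 0.60697854 = 1.1888


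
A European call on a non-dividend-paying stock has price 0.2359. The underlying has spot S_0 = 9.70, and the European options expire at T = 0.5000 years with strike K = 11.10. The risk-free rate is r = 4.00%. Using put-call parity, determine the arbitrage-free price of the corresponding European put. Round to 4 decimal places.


Put-call parity: C - P = S_0 * exp(-qT) - K * exp(-rT).
S_0 * exp(-qT) = 9.7000 * 1.00000000 = 9.70000000
K * exp(-rT) = 11.1000 * 0.98019867 = 10.88020527
P = C - S*exp(-qT) + K*exp(-rT)
P = 0.2359 - 9.70000000 + 10.88020527 = 1.4161

Answer: Put price = 1.4161


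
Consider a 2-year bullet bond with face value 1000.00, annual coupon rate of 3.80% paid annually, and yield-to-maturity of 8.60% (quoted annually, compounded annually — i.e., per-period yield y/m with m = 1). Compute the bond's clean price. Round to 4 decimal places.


Coupon per period c = face * coupon_rate / m = 38.000000
Periods per year m = 1; per-period yield y/m = 0.086000
Number of cashflows N = 2
Cashflows (t years, CF_t, discount factor 1/(1+y/m)^(m*t), PV):
  t = 1.0000: CF_t = 38.000000, DF = 0.920810, PV = 34.990792
  t = 2.0000: CF_t = 1038.000000, DF = 0.847892, PV = 880.111515
Price P = sum_t PV_t = 915.102307

Answer: Price = 915.1023


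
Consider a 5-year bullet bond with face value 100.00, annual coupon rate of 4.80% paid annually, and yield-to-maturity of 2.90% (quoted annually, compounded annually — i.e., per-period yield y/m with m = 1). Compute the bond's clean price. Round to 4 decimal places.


Answer: Price = 108.7263

Derivation:
Coupon per period c = face * coupon_rate / m = 4.800000
Periods per year m = 1; per-period yield y/m = 0.029000
Number of cashflows N = 5
Cashflows (t years, CF_t, discount factor 1/(1+y/m)^(m*t), PV):
  t = 1.0000: CF_t = 4.800000, DF = 0.971817, PV = 4.664723
  t = 2.0000: CF_t = 4.800000, DF = 0.944429, PV = 4.533259
  t = 3.0000: CF_t = 4.800000, DF = 0.917812, PV = 4.405499
  t = 4.0000: CF_t = 4.800000, DF = 0.891946, PV = 4.281340
  t = 5.0000: CF_t = 104.800000, DF = 0.866808, PV = 90.841523
Price P = sum_t PV_t = 108.726344


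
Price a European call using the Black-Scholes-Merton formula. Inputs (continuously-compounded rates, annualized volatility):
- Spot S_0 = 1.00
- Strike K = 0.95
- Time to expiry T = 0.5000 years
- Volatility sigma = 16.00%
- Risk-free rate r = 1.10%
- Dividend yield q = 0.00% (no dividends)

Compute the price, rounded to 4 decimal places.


Answer: Price = 0.0769

Derivation:
d1 = (ln(S/K) + (r - q + 0.5*sigma^2) * T) / (sigma * sqrt(T)) = 0.55855509
d2 = d1 - sigma * sqrt(T) = 0.44541800
exp(-rT) = 0.99451510; exp(-qT) = 1.00000000
C = S_0 * exp(-qT) * N(d1) - K * exp(-rT) * N(d2)
N(d1) = 0.71176730; N(d2) = 0.67199115
C = 1.0000 * 1.00000000 * 0.71176730 - 0.9500 * 0.99451510 * 0.67199115 = 0.0769


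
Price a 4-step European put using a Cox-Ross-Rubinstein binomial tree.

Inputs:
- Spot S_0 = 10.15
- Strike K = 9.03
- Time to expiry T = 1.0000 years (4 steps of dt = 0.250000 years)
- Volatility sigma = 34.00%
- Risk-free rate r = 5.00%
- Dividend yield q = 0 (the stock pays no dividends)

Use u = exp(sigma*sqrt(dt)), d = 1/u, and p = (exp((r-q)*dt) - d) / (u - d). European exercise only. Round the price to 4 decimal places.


Answer: Price = V(0,0) = 0.6806

Derivation:
dt = T/N = 0.250000
u = exp(sigma*sqrt(dt)) = 1.185305; d = 1/u = 0.843665
p = (exp((r-q)*dt) - d) / (u - d) = 0.494420
Discount per step: exp(-r*dt) = 0.987578
Stock lattice S(k, i) with i counting down-moves:
  k=0: S(0,0) = 10.1500
  k=1: S(1,0) = 12.0308; S(1,1) = 8.5632
  k=2: S(2,0) = 14.2602; S(2,1) = 10.1500; S(2,2) = 7.2245
  k=3: S(3,0) = 16.9027; S(3,1) = 12.0308; S(3,2) = 8.5632; S(3,3) = 6.0950
  k=4: S(4,0) = 20.0349; S(4,1) = 14.2602; S(4,2) = 10.1500; S(4,3) = 7.2245; S(4,4) = 5.1422
Terminal payoffs V(N, i) = max(K - S_T, 0):
  V(4,0) = 0.000000; V(4,1) = 0.000000; V(4,2) = 0.000000; V(4,3) = 1.805531; V(4,4) = 3.887838
Backward induction: V(k, i) = exp(-r*dt) * [p * V(k+1, i) + (1-p) * V(k+1, i+1)].
  V(3,0) = exp(-r*dt) * [p*0.000000 + (1-p)*0.000000] = 0.000000
  V(3,1) = exp(-r*dt) * [p*0.000000 + (1-p)*0.000000] = 0.000000
  V(3,2) = exp(-r*dt) * [p*0.000000 + (1-p)*1.805531] = 0.901501
  V(3,3) = exp(-r*dt) * [p*1.805531 + (1-p)*3.887838] = 2.822797
  V(2,0) = exp(-r*dt) * [p*0.000000 + (1-p)*0.000000] = 0.000000
  V(2,1) = exp(-r*dt) * [p*0.000000 + (1-p)*0.901501] = 0.450119
  V(2,2) = exp(-r*dt) * [p*0.901501 + (1-p)*2.822797] = 1.849605
  V(1,0) = exp(-r*dt) * [p*0.000000 + (1-p)*0.450119] = 0.224744
  V(1,1) = exp(-r*dt) * [p*0.450119 + (1-p)*1.849605] = 1.143291
  V(0,0) = exp(-r*dt) * [p*0.224744 + (1-p)*1.143291] = 0.680582


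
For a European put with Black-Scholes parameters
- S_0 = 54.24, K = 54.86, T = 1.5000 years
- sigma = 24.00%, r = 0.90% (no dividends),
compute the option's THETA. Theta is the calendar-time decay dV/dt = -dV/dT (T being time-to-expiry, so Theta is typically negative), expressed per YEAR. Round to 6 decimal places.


d1 = 0.1542299379; d2 = -0.1397088312
phi(d1) = 0.3942255900; exp(-qT) = 1.0000000000; exp(-rT) = 0.9865907163
Theta = -S*exp(-qT)*phi(d1)*sigma/(2*sqrt(T)) + r*K*exp(-rT)*N(-d2) - q*S*exp(-qT)*N(-d1)
N(-d1) = 0.4387142188; N(-d2) = 0.5555549757; sqrt(T) = 1.2247448714
Term 1 = -54.2400 * 1.0000000000 * 0.3942255900 * 0.2400 / (2 * 1.2247448714) = -2.0950775791
Term 2 = 0.0090 * 54.8600 * 0.9865907163 * 0.5555549757 = 0.2706215510
Term 3 = 0 (no dividend yield, q = 0)
Theta = -2.0950775791 + (0.2706215510) + (0.0000000000) = -1.824456

Answer: Theta = -1.824456


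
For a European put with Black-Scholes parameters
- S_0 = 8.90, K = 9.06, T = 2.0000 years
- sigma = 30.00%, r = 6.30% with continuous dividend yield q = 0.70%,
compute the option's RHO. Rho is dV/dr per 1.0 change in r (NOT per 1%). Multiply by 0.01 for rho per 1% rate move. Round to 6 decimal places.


Answer: Rho = -7.924610

Derivation:
d1 = 0.4341215065; d2 = 0.0098574378
phi(d1) = 0.3630664969; exp(-qT) = 0.9860975443; exp(-rT) = 0.8816148468
N(-d2) = 0.4960675150
Rho = -K*T*exp(-rT)*N(-d2) = -9.0600 * 2.0000 * 0.8816148468 * 0.4960675150 = -7.924610


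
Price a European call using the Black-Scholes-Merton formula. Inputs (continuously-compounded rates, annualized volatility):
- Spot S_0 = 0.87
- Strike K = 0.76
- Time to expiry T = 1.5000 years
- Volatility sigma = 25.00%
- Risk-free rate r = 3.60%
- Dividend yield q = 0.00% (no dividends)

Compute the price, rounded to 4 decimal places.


d1 = (ln(S/K) + (r - q + 0.5*sigma^2) * T) / (sigma * sqrt(T)) = 0.77093535
d2 = d1 - sigma * sqrt(T) = 0.46474913
exp(-rT) = 0.94743211; exp(-qT) = 1.00000000
C = S_0 * exp(-qT) * N(d1) - K * exp(-rT) * N(d2)
N(d1) = 0.77962737; N(d2) = 0.67894444
C = 0.8700 * 1.00000000 * 0.77962737 - 0.7600 * 0.94743211 * 0.67894444 = 0.1894

Answer: Price = 0.1894


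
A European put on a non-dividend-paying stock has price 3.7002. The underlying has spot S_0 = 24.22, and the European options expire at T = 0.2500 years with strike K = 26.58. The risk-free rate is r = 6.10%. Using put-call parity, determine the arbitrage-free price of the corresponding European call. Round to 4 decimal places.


Answer: Call price = 1.7425

Derivation:
Put-call parity: C - P = S_0 * exp(-qT) - K * exp(-rT).
S_0 * exp(-qT) = 24.2200 * 1.00000000 = 24.22000000
K * exp(-rT) = 26.5800 * 0.98486569 = 26.17773010
C = P + S*exp(-qT) - K*exp(-rT)
C = 3.7002 + 24.22000000 - 26.17773010 = 1.7425


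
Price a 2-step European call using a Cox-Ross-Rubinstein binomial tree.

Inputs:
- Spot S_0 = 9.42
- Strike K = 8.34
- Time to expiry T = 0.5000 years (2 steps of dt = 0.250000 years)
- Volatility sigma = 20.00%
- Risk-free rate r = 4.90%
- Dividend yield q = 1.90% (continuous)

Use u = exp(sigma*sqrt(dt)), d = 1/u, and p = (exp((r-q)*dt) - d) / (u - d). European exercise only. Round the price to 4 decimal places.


Answer: Price = V(0,0) = 1.3383

Derivation:
dt = T/N = 0.250000
u = exp(sigma*sqrt(dt)) = 1.105171; d = 1/u = 0.904837
p = (exp((r-q)*dt) - d) / (u - d) = 0.512599
Discount per step: exp(-r*dt) = 0.987825
Stock lattice S(k, i) with i counting down-moves:
  k=0: S(0,0) = 9.4200
  k=1: S(1,0) = 10.4107; S(1,1) = 8.5236
  k=2: S(2,0) = 11.5056; S(2,1) = 9.4200; S(2,2) = 7.7124
Terminal payoffs V(N, i) = max(S_T - K, 0):
  V(2,0) = 3.165614; V(2,1) = 1.080000; V(2,2) = 0.000000
Backward induction: V(k, i) = exp(-r*dt) * [p * V(k+1, i) + (1-p) * V(k+1, i+1)].
  V(1,0) = exp(-r*dt) * [p*3.165614 + (1-p)*1.080000] = 2.122918
  V(1,1) = exp(-r*dt) * [p*1.080000 + (1-p)*0.000000] = 0.546867
  V(0,0) = exp(-r*dt) * [p*2.122918 + (1-p)*0.546867] = 1.338255


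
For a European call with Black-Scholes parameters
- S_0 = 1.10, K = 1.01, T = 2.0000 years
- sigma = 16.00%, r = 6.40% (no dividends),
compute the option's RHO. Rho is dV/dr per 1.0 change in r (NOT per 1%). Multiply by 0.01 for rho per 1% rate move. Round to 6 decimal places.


Answer: Rho = 1.415926

Derivation:
d1 = 1.0560633102; d2 = 0.8297891402
phi(d1) = 0.2284190517; exp(-qT) = 1.0000000000; exp(-rT) = 0.8798533791
N(d2) = 0.7966709940
Rho = K*T*exp(-rT)*N(d2) = 1.0100 * 2.0000 * 0.8798533791 * 0.7966709940 = 1.415926


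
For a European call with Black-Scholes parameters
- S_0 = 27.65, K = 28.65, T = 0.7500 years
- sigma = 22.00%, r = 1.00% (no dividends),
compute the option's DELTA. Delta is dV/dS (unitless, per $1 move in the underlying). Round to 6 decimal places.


d1 = -0.0518445593; d2 = -0.2423701482
phi(d1) = 0.3984064903; exp(-qT) = 1.0000000000; exp(-rT) = 0.9925280548
N(d1) = 0.4793262750
Delta = exp(-qT) * N(d1) = 1.0000000000 * 0.4793262750 = 0.479326

Answer: Delta = 0.479326


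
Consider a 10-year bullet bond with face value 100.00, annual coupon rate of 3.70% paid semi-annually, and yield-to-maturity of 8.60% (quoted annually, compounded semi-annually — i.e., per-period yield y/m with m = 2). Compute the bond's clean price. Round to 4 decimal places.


Answer: Price = 67.5710

Derivation:
Coupon per period c = face * coupon_rate / m = 1.850000
Periods per year m = 2; per-period yield y/m = 0.043000
Number of cashflows N = 20
Cashflows (t years, CF_t, discount factor 1/(1+y/m)^(m*t), PV):
  t = 0.5000: CF_t = 1.850000, DF = 0.958773, PV = 1.773730
  t = 1.0000: CF_t = 1.850000, DF = 0.919245, PV = 1.700604
  t = 1.5000: CF_t = 1.850000, DF = 0.881347, PV = 1.630492
  t = 2.0000: CF_t = 1.850000, DF = 0.845012, PV = 1.563272
  t = 2.5000: CF_t = 1.850000, DF = 0.810174, PV = 1.498822
  t = 3.0000: CF_t = 1.850000, DF = 0.776773, PV = 1.437030
  t = 3.5000: CF_t = 1.850000, DF = 0.744749, PV = 1.377785
  t = 4.0000: CF_t = 1.850000, DF = 0.714045, PV = 1.320983
  t = 4.5000: CF_t = 1.850000, DF = 0.684607, PV = 1.266523
  t = 5.0000: CF_t = 1.850000, DF = 0.656382, PV = 1.214307
  t = 5.5000: CF_t = 1.850000, DF = 0.629322, PV = 1.164245
  t = 6.0000: CF_t = 1.850000, DF = 0.603376, PV = 1.116246
  t = 6.5000: CF_t = 1.850000, DF = 0.578501, PV = 1.070227
  t = 7.0000: CF_t = 1.850000, DF = 0.554651, PV = 1.026104
  t = 7.5000: CF_t = 1.850000, DF = 0.531784, PV = 0.983801
  t = 8.0000: CF_t = 1.850000, DF = 0.509860, PV = 0.943241
  t = 8.5000: CF_t = 1.850000, DF = 0.488840, PV = 0.904354
  t = 9.0000: CF_t = 1.850000, DF = 0.468687, PV = 0.867070
  t = 9.5000: CF_t = 1.850000, DF = 0.449364, PV = 0.831323
  t = 10.0000: CF_t = 101.850000, DF = 0.430838, PV = 43.880833
Price P = sum_t PV_t = 67.570993


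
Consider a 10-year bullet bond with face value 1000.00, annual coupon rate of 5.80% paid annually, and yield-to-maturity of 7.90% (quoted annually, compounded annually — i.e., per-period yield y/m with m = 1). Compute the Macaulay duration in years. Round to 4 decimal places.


Answer: Macaulay duration = 7.6677 years

Derivation:
Coupon per period c = face * coupon_rate / m = 58.000000
Periods per year m = 1; per-period yield y/m = 0.079000
Number of cashflows N = 10
Cashflows (t years, CF_t, discount factor 1/(1+y/m)^(m*t), PV):
  t = 1.0000: CF_t = 58.000000, DF = 0.926784, PV = 53.753475
  t = 2.0000: CF_t = 58.000000, DF = 0.858929, PV = 49.817864
  t = 3.0000: CF_t = 58.000000, DF = 0.796041, PV = 46.170402
  t = 4.0000: CF_t = 58.000000, DF = 0.737758, PV = 42.789993
  t = 5.0000: CF_t = 58.000000, DF = 0.683743, PV = 39.657083
  t = 6.0000: CF_t = 58.000000, DF = 0.633682, PV = 36.753553
  t = 7.0000: CF_t = 58.000000, DF = 0.587286, PV = 34.062607
  t = 8.0000: CF_t = 58.000000, DF = 0.544288, PV = 31.568681
  t = 9.0000: CF_t = 58.000000, DF = 0.504437, PV = 29.257350
  t = 10.0000: CF_t = 1058.000000, DF = 0.467504, PV = 494.619485
Price P = sum_t PV_t = 858.450494
Macaulay numerator sum_t t * PV_t:
  t * PV_t at t = 1.0000: 53.753475
  t * PV_t at t = 2.0000: 99.635728
  t * PV_t at t = 3.0000: 138.511207
  t * PV_t at t = 4.0000: 171.159972
  t * PV_t at t = 5.0000: 198.285417
  t * PV_t at t = 6.0000: 220.521316
  t * PV_t at t = 7.0000: 238.438247
  t * PV_t at t = 8.0000: 252.549448
  t * PV_t at t = 9.0000: 263.316153
  t * PV_t at t = 10.0000: 4946.194849
Macaulay duration D = (sum_t t * PV_t) / P = 6582.365813 / 858.450494 = 7.667729


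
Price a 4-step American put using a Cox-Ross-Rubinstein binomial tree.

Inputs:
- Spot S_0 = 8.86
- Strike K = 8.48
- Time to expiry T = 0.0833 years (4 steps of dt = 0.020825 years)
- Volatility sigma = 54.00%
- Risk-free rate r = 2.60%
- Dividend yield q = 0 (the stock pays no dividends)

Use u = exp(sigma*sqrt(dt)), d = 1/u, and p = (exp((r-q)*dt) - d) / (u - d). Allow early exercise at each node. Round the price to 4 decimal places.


dt = T/N = 0.020825
u = exp(sigma*sqrt(dt)) = 1.081043; d = 1/u = 0.925032
p = (exp((r-q)*dt) - d) / (u - d) = 0.484000
Discount per step: exp(-r*dt) = 0.999459
Stock lattice S(k, i) with i counting down-moves:
  k=0: S(0,0) = 8.8600
  k=1: S(1,0) = 9.5780; S(1,1) = 8.1958
  k=2: S(2,0) = 10.3543; S(2,1) = 8.8600; S(2,2) = 7.5814
  k=3: S(3,0) = 11.1934; S(3,1) = 9.5780; S(3,2) = 8.1958; S(3,3) = 7.0130
  k=4: S(4,0) = 12.1006; S(4,1) = 10.3543; S(4,2) = 8.8600; S(4,3) = 7.5814; S(4,4) = 6.4873
Terminal payoffs V(N, i) = max(K - S_T, 0):
  V(4,0) = 0.000000; V(4,1) = 0.000000; V(4,2) = 0.000000; V(4,3) = 0.898634; V(4,4) = 1.992742
Backward induction: V(k, i) = exp(-r*dt) * [p * V(k+1, i) + (1-p) * V(k+1, i+1)]; then take max(V_cont, immediate exercise) for American.
  V(3,0) = exp(-r*dt) * [p*0.000000 + (1-p)*0.000000] = 0.000000; exercise = 0.000000; V(3,0) = max -> 0.000000
  V(3,1) = exp(-r*dt) * [p*0.000000 + (1-p)*0.000000] = 0.000000; exercise = 0.000000; V(3,1) = max -> 0.000000
  V(3,2) = exp(-r*dt) * [p*0.000000 + (1-p)*0.898634] = 0.463444; exercise = 0.284214; V(3,2) = max -> 0.463444
  V(3,3) = exp(-r*dt) * [p*0.898634 + (1-p)*1.992742] = 1.462402; exercise = 1.466992; V(3,3) = max -> 1.466992
  V(2,0) = exp(-r*dt) * [p*0.000000 + (1-p)*0.000000] = 0.000000; exercise = 0.000000; V(2,0) = max -> 0.000000
  V(2,1) = exp(-r*dt) * [p*0.000000 + (1-p)*0.463444] = 0.239008; exercise = 0.000000; V(2,1) = max -> 0.239008
  V(2,2) = exp(-r*dt) * [p*0.463444 + (1-p)*1.466992] = 0.980744; exercise = 0.898634; V(2,2) = max -> 0.980744
  V(1,0) = exp(-r*dt) * [p*0.000000 + (1-p)*0.239008] = 0.123261; exercise = 0.000000; V(1,0) = max -> 0.123261
  V(1,1) = exp(-r*dt) * [p*0.239008 + (1-p)*0.980744] = 0.621408; exercise = 0.284214; V(1,1) = max -> 0.621408
  V(0,0) = exp(-r*dt) * [p*0.123261 + (1-p)*0.621408] = 0.380099; exercise = 0.000000; V(0,0) = max -> 0.380099

Answer: Price = V(0,0) = 0.3801
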